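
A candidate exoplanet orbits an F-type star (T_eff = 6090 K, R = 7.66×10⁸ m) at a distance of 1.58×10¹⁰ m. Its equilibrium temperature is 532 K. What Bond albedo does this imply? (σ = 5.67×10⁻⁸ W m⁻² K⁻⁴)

A ≈ 0.90

L = 4πR_⋆²σT_⋆⁴ = 4π(7.66×10⁸)² × 5.67×10⁻⁸ × (6090)⁴ = 5.75×10²⁶ W.
S = L/(4πd²) = 1.83×10⁵ W m⁻².
From T_eq⁴ = S(1−A)/(4σ): 1−A = 4σT_eq⁴/S.
1−A = 4 × 5.67×10⁻⁸ × (532)⁴ / 1.83×10⁵ = 0.099.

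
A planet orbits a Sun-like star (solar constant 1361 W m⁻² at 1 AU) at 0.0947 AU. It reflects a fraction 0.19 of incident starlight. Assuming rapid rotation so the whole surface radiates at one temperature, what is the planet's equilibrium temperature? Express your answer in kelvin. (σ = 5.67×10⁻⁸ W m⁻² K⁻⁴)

Flux at 0.0947 AU: S = 1361/0.0947² = 1.52×10⁵ W m⁻².
Energy balance: absorbed = emitted ⇒ πR²·S(1−A) = 4πR²·σT_eq⁴, so T_eq⁴ = S(1−A)/(4σ).
T_eq = [1.52×10⁵ × 0.81 / (4 × 5.67×10⁻⁸)]^(1/4) = (5.42×10¹¹)^(1/4) = 858 K.

T_eq ≈ 858 K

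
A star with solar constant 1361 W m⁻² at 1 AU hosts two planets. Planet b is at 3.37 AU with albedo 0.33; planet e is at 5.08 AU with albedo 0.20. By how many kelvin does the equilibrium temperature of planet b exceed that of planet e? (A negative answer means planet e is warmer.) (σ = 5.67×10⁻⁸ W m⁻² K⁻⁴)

ΔT ≈ 20.4 K

T_eq = [S₀(1−A)/(4σd²)]^(1/4), so T ∝ (1−A)^(1/4) / √d.
T₁ = [1361×0.67/(4×5.67×10⁻⁸×3.37²)]^(1/4) = 137.17 K.
T₂ = [1361×0.80/(4×5.67×10⁻⁸×5.08²)]^(1/4) = 116.79 K.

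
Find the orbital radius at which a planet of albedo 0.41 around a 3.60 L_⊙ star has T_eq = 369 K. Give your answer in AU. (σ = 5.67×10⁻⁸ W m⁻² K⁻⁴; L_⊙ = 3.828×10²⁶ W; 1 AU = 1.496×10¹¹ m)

L = 3.60 × 3.828×10²⁶ = 1.38×10²⁷ W.
From T_eq⁴ = L(1−A)/(16πσd²): d = √[L(1−A)/(16πσT_eq⁴)].
d = √[1.38×10²⁷ × 0.59 / (16π × 5.67×10⁻⁸ × (369)⁴)] = 1.24×10¹¹ m = 0.829 AU.

d ≈ 0.829 AU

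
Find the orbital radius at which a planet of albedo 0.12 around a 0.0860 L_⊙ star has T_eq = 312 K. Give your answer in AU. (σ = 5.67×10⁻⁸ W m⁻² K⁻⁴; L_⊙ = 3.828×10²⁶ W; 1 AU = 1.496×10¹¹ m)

L = 0.0860 × 3.828×10²⁶ = 3.29×10²⁵ W.
From T_eq⁴ = L(1−A)/(16πσd²): d = √[L(1−A)/(16πσT_eq⁴)].
d = √[3.29×10²⁵ × 0.88 / (16π × 5.67×10⁻⁸ × (312)⁴)] = 3.28×10¹⁰ m = 0.219 AU.

d ≈ 0.219 AU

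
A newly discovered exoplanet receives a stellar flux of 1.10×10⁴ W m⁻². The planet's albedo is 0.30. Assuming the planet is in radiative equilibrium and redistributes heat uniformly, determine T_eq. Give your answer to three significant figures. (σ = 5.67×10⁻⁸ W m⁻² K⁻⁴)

Energy balance: absorbed = emitted ⇒ πR²·S(1−A) = 4πR²·σT_eq⁴, so T_eq⁴ = S(1−A)/(4σ).
T_eq = [1.10×10⁴ × 0.70 / (4 × 5.67×10⁻⁸)]^(1/4) = (3.40×10¹⁰)^(1/4) = 429 K.

T_eq ≈ 429 K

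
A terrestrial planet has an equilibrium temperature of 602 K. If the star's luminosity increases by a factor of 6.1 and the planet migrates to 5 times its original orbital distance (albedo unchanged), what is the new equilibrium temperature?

T_eq ≈ 423 K

T_eq ∝ L^(1/4) · d^(−1/2).
T′ = 602 × 6.1^(1/4) / 5^(1/2) = 423 K.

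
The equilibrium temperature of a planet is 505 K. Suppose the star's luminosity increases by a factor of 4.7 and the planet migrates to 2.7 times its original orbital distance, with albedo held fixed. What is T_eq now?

T_eq ≈ 453 K

T_eq ∝ L^(1/4) · d^(−1/2).
T′ = 505 × 4.7^(1/4) / 2.7^(1/2) = 453 K.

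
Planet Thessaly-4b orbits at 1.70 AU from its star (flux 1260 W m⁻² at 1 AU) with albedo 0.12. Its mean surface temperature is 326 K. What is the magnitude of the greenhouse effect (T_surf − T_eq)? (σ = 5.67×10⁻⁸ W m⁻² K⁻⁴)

S = 1260/1.70² = 436.0 W m⁻².
T_eq = [S(1−A)/(4σ)]^(1/4) = [436.0×0.88/(4×5.67×10⁻⁸)]^(1/4) = 202.8 K.
ΔT = T_surf − T_eq = 326 − 202.8.

ΔT ≈ 123.2 K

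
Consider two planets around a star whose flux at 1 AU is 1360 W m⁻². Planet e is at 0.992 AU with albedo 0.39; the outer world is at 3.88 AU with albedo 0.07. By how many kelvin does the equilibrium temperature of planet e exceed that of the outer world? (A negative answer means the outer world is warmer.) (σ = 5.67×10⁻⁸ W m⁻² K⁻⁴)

T_eq = [S₀(1−A)/(4σd²)]^(1/4), so T ∝ (1−A)^(1/4) / √d.
T₁ = [1360×0.61/(4×5.67×10⁻⁸×0.992²)]^(1/4) = 246.92 K.
T₂ = [1360×0.93/(4×5.67×10⁻⁸×3.88²)]^(1/4) = 138.73 K.

ΔT ≈ 108.2 K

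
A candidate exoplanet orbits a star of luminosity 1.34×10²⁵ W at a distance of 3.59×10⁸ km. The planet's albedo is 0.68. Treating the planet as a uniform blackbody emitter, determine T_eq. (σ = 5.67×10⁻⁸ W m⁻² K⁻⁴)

T_eq ≈ 58.5 K

d = 3.59×10⁸ km = 3.59×10¹¹ m.
Flux: S = L/(4πd²) = 1.34×10²⁵/(4π×(3.59×10¹¹)²) = 8.27 W m⁻².
Energy balance: absorbed = emitted ⇒ πR²·S(1−A) = 4πR²·σT_eq⁴, so T_eq⁴ = S(1−A)/(4σ).
T_eq = [8.27 × 0.32 / (4 × 5.67×10⁻⁸)]^(1/4) = (1.17×10⁷)^(1/4) = 58.5 K.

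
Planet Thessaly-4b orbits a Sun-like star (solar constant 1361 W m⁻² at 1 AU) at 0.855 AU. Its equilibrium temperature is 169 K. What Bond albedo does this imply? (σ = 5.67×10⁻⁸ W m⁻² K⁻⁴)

Flux at 0.855 AU: S = 1361/0.855² = 1860 W m⁻².
From T_eq⁴ = S(1−A)/(4σ): 1−A = 4σT_eq⁴/S.
1−A = 4 × 5.67×10⁻⁸ × (169)⁴ / 1860 = 0.099.

A ≈ 0.90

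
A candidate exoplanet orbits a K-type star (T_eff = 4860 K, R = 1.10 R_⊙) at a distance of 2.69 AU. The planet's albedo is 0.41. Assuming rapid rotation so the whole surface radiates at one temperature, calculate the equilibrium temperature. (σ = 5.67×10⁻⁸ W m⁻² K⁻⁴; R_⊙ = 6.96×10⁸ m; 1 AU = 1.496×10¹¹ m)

T_eq ≈ 131 K

R_⋆ = 1.10 × 6.96×10⁸ = 7.66×10⁸ m.
d = 2.69 AU = 4.02×10¹¹ m.
L = 4πR_⋆²σT_⋆⁴ = 4π(7.66×10⁸)² × 5.67×10⁻⁸ × (4860)⁴ = 2.33×10²⁶ W.
S = L/(4πd²) = 114 W m⁻².
Energy balance: absorbed = emitted ⇒ πR²·S(1−A) = 4πR²·σT_eq⁴, so T_eq⁴ = S(1−A)/(4σ).
T_eq = [114 × 0.59 / (4 × 5.67×10⁻⁸)]^(1/4) = (2.98×10⁸)^(1/4) = 131 K.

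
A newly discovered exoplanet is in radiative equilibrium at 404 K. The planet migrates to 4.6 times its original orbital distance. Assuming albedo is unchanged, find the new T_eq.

T_eq ≈ 188 K

T_eq ∝ L^(1/4) · d^(−1/2).
T′ = 404 / 4.6^(1/2) = 188 K.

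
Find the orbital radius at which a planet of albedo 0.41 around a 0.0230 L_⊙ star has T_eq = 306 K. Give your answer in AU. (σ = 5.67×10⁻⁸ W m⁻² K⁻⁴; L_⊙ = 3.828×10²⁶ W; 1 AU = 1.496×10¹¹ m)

d ≈ 0.0964 AU

L = 0.0230 × 3.828×10²⁶ = 8.80×10²⁴ W.
From T_eq⁴ = L(1−A)/(16πσd²): d = √[L(1−A)/(16πσT_eq⁴)].
d = √[8.80×10²⁴ × 0.59 / (16π × 5.67×10⁻⁸ × (306)⁴)] = 1.44×10¹⁰ m = 0.0964 AU.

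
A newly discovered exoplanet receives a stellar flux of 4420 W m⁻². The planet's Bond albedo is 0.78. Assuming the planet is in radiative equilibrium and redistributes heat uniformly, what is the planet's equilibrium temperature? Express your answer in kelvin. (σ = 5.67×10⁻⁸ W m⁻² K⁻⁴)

T_eq ≈ 256 K

Energy balance: absorbed = emitted ⇒ πR²·S(1−A) = 4πR²·σT_eq⁴, so T_eq⁴ = S(1−A)/(4σ).
T_eq = [4420 × 0.22 / (4 × 5.67×10⁻⁸)]^(1/4) = (4.29×10⁹)^(1/4) = 256 K.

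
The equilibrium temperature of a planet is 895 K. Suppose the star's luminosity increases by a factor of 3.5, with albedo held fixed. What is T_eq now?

T_eq ∝ L^(1/4) · d^(−1/2).
T′ = 895 × 3.5^(1/4) = 1220 K.

T_eq ≈ 1220 K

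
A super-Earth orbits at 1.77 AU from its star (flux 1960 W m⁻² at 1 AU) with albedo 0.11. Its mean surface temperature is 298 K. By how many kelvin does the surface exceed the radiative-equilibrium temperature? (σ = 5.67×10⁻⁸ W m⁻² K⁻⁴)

S = 1960/1.77² = 625.6 W m⁻².
T_eq = [S(1−A)/(4σ)]^(1/4) = [625.6×0.89/(4×5.67×10⁻⁸)]^(1/4) = 222.6 K.
ΔT = T_surf − T_eq = 298 − 222.6.

ΔT ≈ 75.4 K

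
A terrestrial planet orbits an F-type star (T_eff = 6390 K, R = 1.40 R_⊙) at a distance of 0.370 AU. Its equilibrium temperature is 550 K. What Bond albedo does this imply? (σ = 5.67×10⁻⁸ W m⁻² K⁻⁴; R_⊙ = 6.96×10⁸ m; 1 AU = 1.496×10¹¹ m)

R_⋆ = 1.40 × 6.96×10⁸ = 9.74×10⁸ m.
d = 0.370 AU = 5.54×10¹⁰ m.
L = 4πR_⋆²σT_⋆⁴ = 4π(9.74×10⁸)² × 5.67×10⁻⁸ × (6390)⁴ = 1.13×10²⁷ W.
S = L/(4πd²) = 2.93×10⁴ W m⁻².
From T_eq⁴ = S(1−A)/(4σ): 1−A = 4σT_eq⁴/S.
1−A = 4 × 5.67×10⁻⁸ × (550)⁴ / 2.93×10⁴ = 0.708.

A ≈ 0.29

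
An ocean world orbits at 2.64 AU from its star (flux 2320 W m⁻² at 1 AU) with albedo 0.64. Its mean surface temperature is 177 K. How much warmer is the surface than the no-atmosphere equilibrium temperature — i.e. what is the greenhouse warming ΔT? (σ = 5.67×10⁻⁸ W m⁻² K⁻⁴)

ΔT ≈ 25.4 K

S = 2320/2.64² = 332.9 W m⁻².
T_eq = [S(1−A)/(4σ)]^(1/4) = [332.9×0.36/(4×5.67×10⁻⁸)]^(1/4) = 151.6 K.
ΔT = T_surf − T_eq = 177 − 151.6.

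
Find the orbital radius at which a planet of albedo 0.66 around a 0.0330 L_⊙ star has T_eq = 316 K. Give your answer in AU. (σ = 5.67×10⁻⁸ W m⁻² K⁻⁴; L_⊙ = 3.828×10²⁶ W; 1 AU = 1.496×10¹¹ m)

d ≈ 0.0822 AU

L = 0.0330 × 3.828×10²⁶ = 1.26×10²⁵ W.
From T_eq⁴ = L(1−A)/(16πσd²): d = √[L(1−A)/(16πσT_eq⁴)].
d = √[1.26×10²⁵ × 0.34 / (16π × 5.67×10⁻⁸ × (316)⁴)] = 1.23×10¹⁰ m = 0.0822 AU.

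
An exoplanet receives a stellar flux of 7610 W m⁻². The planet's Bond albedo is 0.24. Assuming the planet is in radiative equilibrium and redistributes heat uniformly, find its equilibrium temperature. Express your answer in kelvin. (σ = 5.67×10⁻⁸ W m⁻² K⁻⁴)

T_eq ≈ 400 K

Energy balance: absorbed = emitted ⇒ πR²·S(1−A) = 4πR²·σT_eq⁴, so T_eq⁴ = S(1−A)/(4σ).
T_eq = [7610 × 0.76 / (4 × 5.67×10⁻⁸)]^(1/4) = (2.55×10¹⁰)^(1/4) = 400 K.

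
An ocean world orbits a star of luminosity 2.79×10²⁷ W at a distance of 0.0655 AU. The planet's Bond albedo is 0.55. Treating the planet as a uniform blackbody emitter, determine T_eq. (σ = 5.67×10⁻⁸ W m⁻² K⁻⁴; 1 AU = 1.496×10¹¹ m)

T_eq ≈ 1460 K

d = 0.0655 AU = 9.80×10⁹ m.
Flux: S = L/(4πd²) = 2.79×10²⁷/(4π×(9.80×10⁹)²) = 2.31×10⁶ W m⁻².
Energy balance: absorbed = emitted ⇒ πR²·S(1−A) = 4πR²·σT_eq⁴, so T_eq⁴ = S(1−A)/(4σ).
T_eq = [2.31×10⁶ × 0.45 / (4 × 5.67×10⁻⁸)]^(1/4) = (4.59×10¹²)^(1/4) = 1460 K.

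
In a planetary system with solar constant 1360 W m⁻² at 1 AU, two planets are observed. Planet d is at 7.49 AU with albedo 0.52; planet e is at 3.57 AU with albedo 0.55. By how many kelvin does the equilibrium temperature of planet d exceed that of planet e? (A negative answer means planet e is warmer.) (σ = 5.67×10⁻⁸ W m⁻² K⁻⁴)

T_eq = [S₀(1−A)/(4σd²)]^(1/4), so T ∝ (1−A)^(1/4) / √d.
T₁ = [1360×0.48/(4×5.67×10⁻⁸×7.49²)]^(1/4) = 84.63 K.
T₂ = [1360×0.45/(4×5.67×10⁻⁸×3.57²)]^(1/4) = 120.63 K.

ΔT ≈ -36.0 K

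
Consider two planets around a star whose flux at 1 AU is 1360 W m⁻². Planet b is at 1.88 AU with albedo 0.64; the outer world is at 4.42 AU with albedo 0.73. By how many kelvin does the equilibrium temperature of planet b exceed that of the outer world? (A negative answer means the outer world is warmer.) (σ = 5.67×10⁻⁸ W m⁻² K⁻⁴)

ΔT ≈ 61.8 K

T_eq = [S₀(1−A)/(4σd²)]^(1/4), so T ∝ (1−A)^(1/4) / √d.
T₁ = [1360×0.36/(4×5.67×10⁻⁸×1.88²)]^(1/4) = 157.21 K.
T₂ = [1360×0.27/(4×5.67×10⁻⁸×4.42²)]^(1/4) = 95.41 K.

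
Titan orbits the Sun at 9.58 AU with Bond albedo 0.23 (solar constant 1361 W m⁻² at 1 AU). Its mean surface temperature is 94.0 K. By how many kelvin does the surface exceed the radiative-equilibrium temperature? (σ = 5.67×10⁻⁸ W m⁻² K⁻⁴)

ΔT ≈ 9.8 K

S = 1361/9.58² = 14.83 W m⁻².
T_eq = [S(1−A)/(4σ)]^(1/4) = [14.83×0.77/(4×5.67×10⁻⁸)]^(1/4) = 84.2 K.
ΔT = T_surf − T_eq = 94 − 84.2.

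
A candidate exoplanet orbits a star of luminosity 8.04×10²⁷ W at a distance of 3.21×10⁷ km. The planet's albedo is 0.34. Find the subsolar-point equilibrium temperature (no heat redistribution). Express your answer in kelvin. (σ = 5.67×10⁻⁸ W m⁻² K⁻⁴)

T_ss ≈ 1640 K

d = 3.21×10⁷ km = 3.21×10¹⁰ m.
Flux: S = L/(4πd²) = 8.04×10²⁷/(4π×(3.21×10¹⁰)²) = 6.21×10⁵ W m⁻².
At the subsolar point the surface absorbs S(1−A) and emits σT⁴ per unit area — no factor of 4, since only the local patch is in balance.
T = [6.21×10⁵ × 0.66 / 5.67×10⁻⁸]^(1/4) = (7.23×10¹²)^(1/4) = 1640 K.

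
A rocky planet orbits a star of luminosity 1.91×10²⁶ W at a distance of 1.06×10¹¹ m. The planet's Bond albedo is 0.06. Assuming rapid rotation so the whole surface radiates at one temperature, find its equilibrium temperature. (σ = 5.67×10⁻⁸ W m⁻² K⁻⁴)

T_eq ≈ 274 K

Flux: S = L/(4πd²) = 1.91×10²⁶/(4π×(1.06×10¹¹)²) = 1350 W m⁻².
Energy balance: absorbed = emitted ⇒ πR²·S(1−A) = 4πR²·σT_eq⁴, so T_eq⁴ = S(1−A)/(4σ).
T_eq = [1350 × 0.94 / (4 × 5.67×10⁻⁸)]^(1/4) = (5.61×10⁹)^(1/4) = 274 K.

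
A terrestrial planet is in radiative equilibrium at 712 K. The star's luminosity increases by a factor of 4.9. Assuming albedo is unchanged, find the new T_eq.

T_eq ≈ 1060 K

T_eq ∝ L^(1/4) · d^(−1/2).
T′ = 712 × 4.9^(1/4) = 1060 K.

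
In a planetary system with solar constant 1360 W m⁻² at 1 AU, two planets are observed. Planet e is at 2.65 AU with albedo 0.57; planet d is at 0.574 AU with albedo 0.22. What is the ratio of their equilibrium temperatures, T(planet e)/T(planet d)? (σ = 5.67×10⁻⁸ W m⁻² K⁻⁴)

T_eq = [S₀(1−A)/(4σd²)]^(1/4), so T ∝ (1−A)^(1/4) / √d.
T₁ = [1360×0.43/(4×5.67×10⁻⁸×2.65²)]^(1/4) = 138.43 K.
T₂ = [1360×0.78/(4×5.67×10⁻⁸×0.574²)]^(1/4) = 345.18 K.

T₁/T₂ ≈ 0.401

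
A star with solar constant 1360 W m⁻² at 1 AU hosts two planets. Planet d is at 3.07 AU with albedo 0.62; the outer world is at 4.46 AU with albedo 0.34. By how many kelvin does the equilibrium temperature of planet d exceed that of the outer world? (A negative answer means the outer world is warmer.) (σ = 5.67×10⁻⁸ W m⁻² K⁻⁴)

T_eq = [S₀(1−A)/(4σd²)]^(1/4), so T ∝ (1−A)^(1/4) / √d.
T₁ = [1360×0.38/(4×5.67×10⁻⁸×3.07²)]^(1/4) = 124.70 K.
T₂ = [1360×0.66/(4×5.67×10⁻⁸×4.46²)]^(1/4) = 118.77 K.

ΔT ≈ 5.9 K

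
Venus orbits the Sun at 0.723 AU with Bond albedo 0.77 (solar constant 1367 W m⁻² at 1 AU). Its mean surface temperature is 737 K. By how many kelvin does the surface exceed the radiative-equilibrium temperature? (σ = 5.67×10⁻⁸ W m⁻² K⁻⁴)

S = 1367/0.723² = 2615 W m⁻².
T_eq = [S(1−A)/(4σ)]^(1/4) = [2615×0.23/(4×5.67×10⁻⁸)]^(1/4) = 226.9 K.
ΔT = T_surf − T_eq = 737 − 226.9.

ΔT ≈ 510.1 K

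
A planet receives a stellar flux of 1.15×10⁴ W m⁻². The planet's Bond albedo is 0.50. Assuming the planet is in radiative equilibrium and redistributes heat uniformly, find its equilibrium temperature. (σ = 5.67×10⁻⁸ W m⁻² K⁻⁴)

T_eq ≈ 399 K

Energy balance: absorbed = emitted ⇒ πR²·S(1−A) = 4πR²·σT_eq⁴, so T_eq⁴ = S(1−A)/(4σ).
T_eq = [1.15×10⁴ × 0.50 / (4 × 5.67×10⁻⁸)]^(1/4) = (2.54×10¹⁰)^(1/4) = 399 K.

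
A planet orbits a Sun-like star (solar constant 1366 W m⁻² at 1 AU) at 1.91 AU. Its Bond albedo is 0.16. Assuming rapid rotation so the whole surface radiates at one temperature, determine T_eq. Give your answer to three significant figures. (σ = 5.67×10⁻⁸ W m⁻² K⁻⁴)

Flux at 1.91 AU: S = 1366/1.91² = 374 W m⁻².
Energy balance: absorbed = emitted ⇒ πR²·S(1−A) = 4πR²·σT_eq⁴, so T_eq⁴ = S(1−A)/(4σ).
T_eq = [374 × 0.84 / (4 × 5.67×10⁻⁸)]^(1/4) = (1.39×10⁹)^(1/4) = 193 K.

T_eq ≈ 193 K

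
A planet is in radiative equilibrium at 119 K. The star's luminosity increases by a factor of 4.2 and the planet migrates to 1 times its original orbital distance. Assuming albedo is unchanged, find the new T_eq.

T_eq ∝ L^(1/4) · d^(−1/2).
T′ = 119 × 4.2^(1/4) / 1^(1/2) = 170 K.

T_eq ≈ 170 K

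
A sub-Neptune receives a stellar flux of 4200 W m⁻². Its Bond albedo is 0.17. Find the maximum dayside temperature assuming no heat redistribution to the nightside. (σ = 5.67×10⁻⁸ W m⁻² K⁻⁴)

T_ss ≈ 498 K

With no redistribution each surface element balances locally: S(1−A) = σT⁴.
T = [4200 × 0.83 / 5.67×10⁻⁸]^(1/4) = (6.15×10¹⁰)^(1/4) = 498 K.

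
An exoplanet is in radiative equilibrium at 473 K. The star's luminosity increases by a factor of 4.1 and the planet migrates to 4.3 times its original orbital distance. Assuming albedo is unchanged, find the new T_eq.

T_eq ≈ 325 K

T_eq ∝ L^(1/4) · d^(−1/2).
T′ = 473 × 4.1^(1/4) / 4.3^(1/2) = 325 K.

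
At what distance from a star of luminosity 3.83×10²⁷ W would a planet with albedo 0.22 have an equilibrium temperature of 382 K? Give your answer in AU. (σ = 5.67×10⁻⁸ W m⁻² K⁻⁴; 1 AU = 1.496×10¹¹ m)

From T_eq⁴ = L(1−A)/(16πσd²): d = √[L(1−A)/(16πσT_eq⁴)].
d = √[3.83×10²⁷ × 0.78 / (16π × 5.67×10⁻⁸ × (382)⁴)] = 2.22×10¹¹ m = 1.48 AU.

d ≈ 1.48 AU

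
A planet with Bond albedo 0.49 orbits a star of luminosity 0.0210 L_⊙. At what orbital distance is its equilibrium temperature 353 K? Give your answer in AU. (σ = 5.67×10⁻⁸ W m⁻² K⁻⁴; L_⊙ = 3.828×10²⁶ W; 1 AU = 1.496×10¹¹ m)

L = 0.0210 × 3.828×10²⁶ = 8.04×10²⁴ W.
From T_eq⁴ = L(1−A)/(16πσd²): d = √[L(1−A)/(16πσT_eq⁴)].
d = √[8.04×10²⁴ × 0.51 / (16π × 5.67×10⁻⁸ × (353)⁴)] = 9.63×10⁹ m = 0.0643 AU.

d ≈ 0.0643 AU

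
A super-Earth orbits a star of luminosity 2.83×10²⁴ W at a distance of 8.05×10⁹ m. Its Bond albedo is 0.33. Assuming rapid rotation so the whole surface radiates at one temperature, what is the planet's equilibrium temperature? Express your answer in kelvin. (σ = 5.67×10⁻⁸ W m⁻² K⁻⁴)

T_eq ≈ 318 K

Flux: S = L/(4πd²) = 2.83×10²⁴/(4π×(8.05×10⁹)²) = 3480 W m⁻².
Energy balance: absorbed = emitted ⇒ πR²·S(1−A) = 4πR²·σT_eq⁴, so T_eq⁴ = S(1−A)/(4σ).
T_eq = [3480 × 0.67 / (4 × 5.67×10⁻⁸)]^(1/4) = (1.03×10¹⁰)^(1/4) = 318 K.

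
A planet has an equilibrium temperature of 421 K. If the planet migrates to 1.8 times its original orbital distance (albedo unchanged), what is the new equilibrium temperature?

T_eq ≈ 314 K

T_eq ∝ L^(1/4) · d^(−1/2).
T′ = 421 / 1.8^(1/2) = 314 K.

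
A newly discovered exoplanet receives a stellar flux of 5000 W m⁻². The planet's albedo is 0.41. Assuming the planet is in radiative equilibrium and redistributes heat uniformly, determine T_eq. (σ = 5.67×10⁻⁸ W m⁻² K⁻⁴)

T_eq ≈ 338 K

Energy balance: absorbed = emitted ⇒ πR²·S(1−A) = 4πR²·σT_eq⁴, so T_eq⁴ = S(1−A)/(4σ).
T_eq = [5000 × 0.59 / (4 × 5.67×10⁻⁸)]^(1/4) = (1.30×10¹⁰)^(1/4) = 338 K.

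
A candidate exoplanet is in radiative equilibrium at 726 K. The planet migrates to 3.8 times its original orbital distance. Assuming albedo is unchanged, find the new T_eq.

T_eq ≈ 372 K

T_eq ∝ L^(1/4) · d^(−1/2).
T′ = 726 / 3.8^(1/2) = 372 K.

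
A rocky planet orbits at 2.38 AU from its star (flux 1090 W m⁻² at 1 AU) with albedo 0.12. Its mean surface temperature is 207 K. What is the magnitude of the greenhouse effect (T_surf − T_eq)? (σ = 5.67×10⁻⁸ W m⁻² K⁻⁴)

S = 1090/2.38² = 192.4 W m⁻².
T_eq = [S(1−A)/(4σ)]^(1/4) = [192.4×0.88/(4×5.67×10⁻⁸)]^(1/4) = 165.3 K.
ΔT = T_surf − T_eq = 207 − 165.3.

ΔT ≈ 41.7 K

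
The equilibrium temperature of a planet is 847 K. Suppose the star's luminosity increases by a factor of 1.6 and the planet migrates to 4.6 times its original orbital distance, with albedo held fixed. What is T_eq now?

T_eq ≈ 444 K

T_eq ∝ L^(1/4) · d^(−1/2).
T′ = 847 × 1.6^(1/4) / 4.6^(1/2) = 444 K.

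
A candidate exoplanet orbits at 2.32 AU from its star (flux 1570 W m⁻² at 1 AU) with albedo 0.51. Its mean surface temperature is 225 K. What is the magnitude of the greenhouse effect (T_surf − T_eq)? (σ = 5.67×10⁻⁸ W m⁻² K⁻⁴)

ΔT ≈ 66.6 K

S = 1570/2.32² = 291.7 W m⁻².
T_eq = [S(1−A)/(4σ)]^(1/4) = [291.7×0.49/(4×5.67×10⁻⁸)]^(1/4) = 158.4 K.
ΔT = T_surf − T_eq = 225 − 158.4.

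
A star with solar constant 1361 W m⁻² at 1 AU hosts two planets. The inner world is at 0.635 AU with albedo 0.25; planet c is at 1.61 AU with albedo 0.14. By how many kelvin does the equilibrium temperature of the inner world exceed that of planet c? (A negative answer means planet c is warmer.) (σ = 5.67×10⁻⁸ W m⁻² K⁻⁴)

ΔT ≈ 113.8 K

T_eq = [S₀(1−A)/(4σd²)]^(1/4), so T ∝ (1−A)^(1/4) / √d.
T₁ = [1361×0.75/(4×5.67×10⁻⁸×0.635²)]^(1/4) = 325.04 K.
T₂ = [1361×0.86/(4×5.67×10⁻⁸×1.61²)]^(1/4) = 211.23 K.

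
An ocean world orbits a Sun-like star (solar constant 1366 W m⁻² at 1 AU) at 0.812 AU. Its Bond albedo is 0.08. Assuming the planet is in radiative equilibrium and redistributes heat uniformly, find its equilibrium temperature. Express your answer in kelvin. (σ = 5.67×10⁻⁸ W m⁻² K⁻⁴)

T_eq ≈ 303 K

Flux at 0.812 AU: S = 1366/0.812² = 2070 W m⁻².
Energy balance: absorbed = emitted ⇒ πR²·S(1−A) = 4πR²·σT_eq⁴, so T_eq⁴ = S(1−A)/(4σ).
T_eq = [2070 × 0.92 / (4 × 5.67×10⁻⁸)]^(1/4) = (8.40×10⁹)^(1/4) = 303 K.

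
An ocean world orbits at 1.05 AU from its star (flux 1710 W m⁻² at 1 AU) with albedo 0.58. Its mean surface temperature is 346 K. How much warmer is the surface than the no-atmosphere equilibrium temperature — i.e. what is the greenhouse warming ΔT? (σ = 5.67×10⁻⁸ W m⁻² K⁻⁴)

ΔT ≈ 114.5 K

S = 1710/1.05² = 1551 W m⁻².
T_eq = [S(1−A)/(4σ)]^(1/4) = [1551×0.42/(4×5.67×10⁻⁸)]^(1/4) = 231.5 K.
ΔT = T_surf − T_eq = 346 − 231.5.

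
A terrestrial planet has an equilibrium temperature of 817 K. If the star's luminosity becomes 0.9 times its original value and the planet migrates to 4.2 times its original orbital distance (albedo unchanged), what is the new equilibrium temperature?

T_eq ∝ L^(1/4) · d^(−1/2).
T′ = 817 × 0.9^(1/4) / 4.2^(1/2) = 388 K.

T_eq ≈ 388 K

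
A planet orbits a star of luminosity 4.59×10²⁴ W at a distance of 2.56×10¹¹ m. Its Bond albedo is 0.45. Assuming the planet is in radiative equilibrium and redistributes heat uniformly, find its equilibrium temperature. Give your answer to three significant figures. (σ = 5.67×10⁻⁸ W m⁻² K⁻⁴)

T_eq ≈ 60.6 K

Flux: S = L/(4πd²) = 4.59×10²⁴/(4π×(2.56×10¹¹)²) = 5.57 W m⁻².
Energy balance: absorbed = emitted ⇒ πR²·S(1−A) = 4πR²·σT_eq⁴, so T_eq⁴ = S(1−A)/(4σ).
T_eq = [5.57 × 0.55 / (4 × 5.67×10⁻⁸)]^(1/4) = (1.35×10⁷)^(1/4) = 60.6 K.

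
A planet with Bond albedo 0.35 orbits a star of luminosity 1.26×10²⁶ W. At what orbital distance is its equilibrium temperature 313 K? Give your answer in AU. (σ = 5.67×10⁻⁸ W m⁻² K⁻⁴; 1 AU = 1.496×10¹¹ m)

d ≈ 0.366 AU

From T_eq⁴ = L(1−A)/(16πσd²): d = √[L(1−A)/(16πσT_eq⁴)].
d = √[1.26×10²⁶ × 0.65 / (16π × 5.67×10⁻⁸ × (313)⁴)] = 5.47×10¹⁰ m = 0.366 AU.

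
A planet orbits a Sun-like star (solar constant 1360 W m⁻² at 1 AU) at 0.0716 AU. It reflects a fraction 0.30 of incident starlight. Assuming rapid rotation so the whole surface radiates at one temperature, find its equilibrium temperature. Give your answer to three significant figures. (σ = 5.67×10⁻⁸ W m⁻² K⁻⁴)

Flux at 0.0716 AU: S = 1360/0.0716² = 2.65×10⁵ W m⁻².
Energy balance: absorbed = emitted ⇒ πR²·S(1−A) = 4πR²·σT_eq⁴, so T_eq⁴ = S(1−A)/(4σ).
T_eq = [2.65×10⁵ × 0.70 / (4 × 5.67×10⁻⁸)]^(1/4) = (8.19×10¹¹)^(1/4) = 951 K.

T_eq ≈ 951 K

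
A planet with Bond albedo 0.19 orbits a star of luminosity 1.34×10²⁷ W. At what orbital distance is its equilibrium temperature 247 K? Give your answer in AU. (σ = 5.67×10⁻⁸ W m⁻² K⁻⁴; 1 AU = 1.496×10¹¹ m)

d ≈ 2.14 AU

From T_eq⁴ = L(1−A)/(16πσd²): d = √[L(1−A)/(16πσT_eq⁴)].
d = √[1.34×10²⁷ × 0.81 / (16π × 5.67×10⁻⁸ × (247)⁴)] = 3.20×10¹¹ m = 2.14 AU.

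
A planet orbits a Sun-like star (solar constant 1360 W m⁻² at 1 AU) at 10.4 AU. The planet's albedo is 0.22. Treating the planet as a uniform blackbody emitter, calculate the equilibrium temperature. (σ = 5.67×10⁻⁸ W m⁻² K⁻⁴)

T_eq ≈ 81.1 K

Flux at 10.4 AU: S = 1360/10.4² = 12.6 W m⁻².
Energy balance: absorbed = emitted ⇒ πR²·S(1−A) = 4πR²·σT_eq⁴, so T_eq⁴ = S(1−A)/(4σ).
T_eq = [12.6 × 0.78 / (4 × 5.67×10⁻⁸)]^(1/4) = (4.32×10⁷)^(1/4) = 81.1 K.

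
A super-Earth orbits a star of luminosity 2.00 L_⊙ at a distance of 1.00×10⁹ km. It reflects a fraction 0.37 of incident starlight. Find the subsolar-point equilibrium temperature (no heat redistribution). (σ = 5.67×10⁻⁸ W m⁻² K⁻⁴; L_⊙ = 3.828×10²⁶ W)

T_ss ≈ 161 K

d = 1.00×10⁹ km = 1.00×10¹² m.
L = 2.00 × 3.828×10²⁶ = 7.66×10²⁶ W.
Flux: S = L/(4πd²) = 7.66×10²⁶/(4π×(1.00×10¹²)²) = 60.9 W m⁻².
At the subsolar point the surface absorbs S(1−A) and emits σT⁴ per unit area — no factor of 4, since only the local patch is in balance.
T = [60.9 × 0.63 / 5.67×10⁻⁸]^(1/4) = (6.77×10⁸)^(1/4) = 161 K.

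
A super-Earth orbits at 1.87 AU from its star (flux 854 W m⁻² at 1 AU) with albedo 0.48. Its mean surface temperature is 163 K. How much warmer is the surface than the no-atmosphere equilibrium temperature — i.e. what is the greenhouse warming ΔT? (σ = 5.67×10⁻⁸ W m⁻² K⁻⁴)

S = 854/1.87² = 244.2 W m⁻².
T_eq = [S(1−A)/(4σ)]^(1/4) = [244.2×0.52/(4×5.67×10⁻⁸)]^(1/4) = 153.8 K.
ΔT = T_surf − T_eq = 163 − 153.8.

ΔT ≈ 9.2 K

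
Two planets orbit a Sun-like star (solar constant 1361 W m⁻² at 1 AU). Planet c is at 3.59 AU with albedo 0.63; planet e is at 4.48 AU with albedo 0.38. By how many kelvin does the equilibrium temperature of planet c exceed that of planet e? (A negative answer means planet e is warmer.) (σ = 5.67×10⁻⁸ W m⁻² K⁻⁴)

ΔT ≈ -2.1 K

T_eq = [S₀(1−A)/(4σd²)]^(1/4), so T ∝ (1−A)^(1/4) / √d.
T₁ = [1361×0.37/(4×5.67×10⁻⁸×3.59²)]^(1/4) = 114.57 K.
T₂ = [1361×0.62/(4×5.67×10⁻⁸×4.48²)]^(1/4) = 116.68 K.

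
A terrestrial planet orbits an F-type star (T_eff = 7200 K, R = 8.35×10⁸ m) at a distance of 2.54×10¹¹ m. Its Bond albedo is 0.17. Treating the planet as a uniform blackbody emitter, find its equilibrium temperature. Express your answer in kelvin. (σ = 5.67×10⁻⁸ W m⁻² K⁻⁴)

L = 4πR_⋆²σT_⋆⁴ = 4π(8.35×10⁸)² × 5.67×10⁻⁸ × (7200)⁴ = 1.34×10²⁷ W.
S = L/(4πd²) = 1650 W m⁻².
Energy balance: absorbed = emitted ⇒ πR²·S(1−A) = 4πR²·σT_eq⁴, so T_eq⁴ = S(1−A)/(4σ).
T_eq = [1650 × 0.83 / (4 × 5.67×10⁻⁸)]^(1/4) = (6.03×10⁹)^(1/4) = 279 K.

T_eq ≈ 279 K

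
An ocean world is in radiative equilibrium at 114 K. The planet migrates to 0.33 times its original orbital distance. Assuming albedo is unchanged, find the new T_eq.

T_eq ≈ 198 K

T_eq ∝ L^(1/4) · d^(−1/2).
T′ = 114 / 0.33^(1/2) = 198 K.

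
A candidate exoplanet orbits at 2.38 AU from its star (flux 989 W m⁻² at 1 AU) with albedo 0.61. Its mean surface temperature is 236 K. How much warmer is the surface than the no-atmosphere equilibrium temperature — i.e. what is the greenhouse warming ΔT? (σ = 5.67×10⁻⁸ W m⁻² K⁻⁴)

ΔT ≈ 104.4 K

S = 989/2.38² = 174.6 W m⁻².
T_eq = [S(1−A)/(4σ)]^(1/4) = [174.6×0.39/(4×5.67×10⁻⁸)]^(1/4) = 131.6 K.
ΔT = T_surf − T_eq = 236 − 131.6.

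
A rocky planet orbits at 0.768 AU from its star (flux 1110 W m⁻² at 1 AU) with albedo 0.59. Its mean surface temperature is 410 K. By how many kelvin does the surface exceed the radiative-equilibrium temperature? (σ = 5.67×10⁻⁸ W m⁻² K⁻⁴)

ΔT ≈ 168.5 K

S = 1110/0.768² = 1882 W m⁻².
T_eq = [S(1−A)/(4σ)]^(1/4) = [1882×0.41/(4×5.67×10⁻⁸)]^(1/4) = 241.5 K.
ΔT = T_surf − T_eq = 410 − 241.5.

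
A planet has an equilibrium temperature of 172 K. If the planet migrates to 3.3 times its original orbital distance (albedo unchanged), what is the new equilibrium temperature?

T_eq ∝ L^(1/4) · d^(−1/2).
T′ = 172 / 3.3^(1/2) = 94.7 K.

T_eq ≈ 94.7 K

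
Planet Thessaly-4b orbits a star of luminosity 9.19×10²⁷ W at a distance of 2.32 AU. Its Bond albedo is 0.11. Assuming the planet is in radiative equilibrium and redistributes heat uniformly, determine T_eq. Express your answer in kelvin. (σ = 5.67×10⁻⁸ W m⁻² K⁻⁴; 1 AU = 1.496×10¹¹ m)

d = 2.32 AU = 3.47×10¹¹ m.
Flux: S = L/(4πd²) = 9.19×10²⁷/(4π×(3.47×10¹¹)²) = 6070 W m⁻².
Energy balance: absorbed = emitted ⇒ πR²·S(1−A) = 4πR²·σT_eq⁴, so T_eq⁴ = S(1−A)/(4σ).
T_eq = [6070 × 0.89 / (4 × 5.67×10⁻⁸)]^(1/4) = (2.38×10¹⁰)^(1/4) = 393 K.

T_eq ≈ 393 K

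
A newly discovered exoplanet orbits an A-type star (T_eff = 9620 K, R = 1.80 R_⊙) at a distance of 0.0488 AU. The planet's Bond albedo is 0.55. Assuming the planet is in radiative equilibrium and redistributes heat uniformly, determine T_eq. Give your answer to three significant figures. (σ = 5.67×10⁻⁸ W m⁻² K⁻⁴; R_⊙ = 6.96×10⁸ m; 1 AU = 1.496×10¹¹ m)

R_⋆ = 1.80 × 6.96×10⁸ = 1.25×10⁹ m.
d = 0.0488 AU = 7.30×10⁹ m.
L = 4πR_⋆²σT_⋆⁴ = 4π(1.25×10⁹)² × 5.67×10⁻⁸ × (9620)⁴ = 9.58×10²⁷ W.
S = L/(4πd²) = 1.43×10⁷ W m⁻².
Energy balance: absorbed = emitted ⇒ πR²·S(1−A) = 4πR²·σT_eq⁴, so T_eq⁴ = S(1−A)/(4σ).
T_eq = [1.43×10⁷ × 0.45 / (4 × 5.67×10⁻⁸)]^(1/4) = (2.84×10¹³)^(1/4) = 2310 K.

T_eq ≈ 2310 K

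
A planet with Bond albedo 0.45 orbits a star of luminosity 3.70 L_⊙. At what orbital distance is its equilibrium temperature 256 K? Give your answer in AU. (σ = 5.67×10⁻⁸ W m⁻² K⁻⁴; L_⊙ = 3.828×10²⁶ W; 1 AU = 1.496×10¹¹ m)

d ≈ 1.69 AU

L = 3.70 × 3.828×10²⁶ = 1.42×10²⁷ W.
From T_eq⁴ = L(1−A)/(16πσd²): d = √[L(1−A)/(16πσT_eq⁴)].
d = √[1.42×10²⁷ × 0.55 / (16π × 5.67×10⁻⁸ × (256)⁴)] = 2.52×10¹¹ m = 1.69 AU.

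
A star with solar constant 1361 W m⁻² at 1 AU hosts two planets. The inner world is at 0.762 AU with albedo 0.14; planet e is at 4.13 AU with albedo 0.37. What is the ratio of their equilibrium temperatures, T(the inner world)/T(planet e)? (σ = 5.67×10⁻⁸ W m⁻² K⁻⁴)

T_eq = [S₀(1−A)/(4σd²)]^(1/4), so T ∝ (1−A)^(1/4) / √d.
T₁ = [1361×0.86/(4×5.67×10⁻⁸×0.762²)]^(1/4) = 307.04 K.
T₂ = [1361×0.63/(4×5.67×10⁻⁸×4.13²)]^(1/4) = 122.02 K.

T₁/T₂ ≈ 2.516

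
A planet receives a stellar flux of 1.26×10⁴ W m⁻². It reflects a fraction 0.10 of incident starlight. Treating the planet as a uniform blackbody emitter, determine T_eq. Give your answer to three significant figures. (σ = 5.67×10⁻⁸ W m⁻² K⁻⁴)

T_eq ≈ 473 K

Energy balance: absorbed = emitted ⇒ πR²·S(1−A) = 4πR²·σT_eq⁴, so T_eq⁴ = S(1−A)/(4σ).
T_eq = [1.26×10⁴ × 0.90 / (4 × 5.67×10⁻⁸)]^(1/4) = (5.00×10¹⁰)^(1/4) = 473 K.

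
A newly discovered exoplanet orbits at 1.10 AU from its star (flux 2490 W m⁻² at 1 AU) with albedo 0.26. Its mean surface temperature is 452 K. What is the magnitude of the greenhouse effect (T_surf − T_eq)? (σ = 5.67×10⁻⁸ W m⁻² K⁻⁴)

S = 2490/1.10² = 2058 W m⁻².
T_eq = [S(1−A)/(4σ)]^(1/4) = [2058×0.74/(4×5.67×10⁻⁸)]^(1/4) = 286.3 K.
ΔT = T_surf − T_eq = 452 − 286.3.

ΔT ≈ 165.7 K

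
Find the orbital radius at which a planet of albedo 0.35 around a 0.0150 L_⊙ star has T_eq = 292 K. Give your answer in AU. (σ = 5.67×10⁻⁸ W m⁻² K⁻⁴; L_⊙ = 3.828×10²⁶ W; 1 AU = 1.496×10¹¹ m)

d ≈ 0.0897 AU

L = 0.0150 × 3.828×10²⁶ = 5.74×10²⁴ W.
From T_eq⁴ = L(1−A)/(16πσd²): d = √[L(1−A)/(16πσT_eq⁴)].
d = √[5.74×10²⁴ × 0.65 / (16π × 5.67×10⁻⁸ × (292)⁴)] = 1.34×10¹⁰ m = 0.0897 AU.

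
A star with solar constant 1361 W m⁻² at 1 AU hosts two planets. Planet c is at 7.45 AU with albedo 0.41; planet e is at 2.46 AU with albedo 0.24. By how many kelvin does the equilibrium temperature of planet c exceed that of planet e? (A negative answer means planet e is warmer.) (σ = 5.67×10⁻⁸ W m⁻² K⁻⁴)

T_eq = [S₀(1−A)/(4σd²)]^(1/4), so T ∝ (1−A)^(1/4) / √d.
T₁ = [1361×0.59/(4×5.67×10⁻⁸×7.45²)]^(1/4) = 89.37 K.
T₂ = [1361×0.76/(4×5.67×10⁻⁸×2.46²)]^(1/4) = 165.69 K.

ΔT ≈ -76.3 K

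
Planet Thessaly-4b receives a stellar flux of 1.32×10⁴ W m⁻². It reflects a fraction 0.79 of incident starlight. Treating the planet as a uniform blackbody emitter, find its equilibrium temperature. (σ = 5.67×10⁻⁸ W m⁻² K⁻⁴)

T_eq ≈ 332 K

Energy balance: absorbed = emitted ⇒ πR²·S(1−A) = 4πR²·σT_eq⁴, so T_eq⁴ = S(1−A)/(4σ).
T_eq = [1.32×10⁴ × 0.21 / (4 × 5.67×10⁻⁸)]^(1/4) = (1.22×10¹⁰)^(1/4) = 332 K.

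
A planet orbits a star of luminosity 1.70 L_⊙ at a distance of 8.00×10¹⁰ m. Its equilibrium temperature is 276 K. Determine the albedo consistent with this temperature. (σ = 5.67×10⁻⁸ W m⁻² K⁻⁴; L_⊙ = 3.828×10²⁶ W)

L = 1.70 × 3.828×10²⁶ = 6.51×10²⁶ W.
Flux: S = L/(4πd²) = 6.51×10²⁶/(4π×(8.00×10¹⁰)²) = 8090 W m⁻².
From T_eq⁴ = S(1−A)/(4σ): 1−A = 4σT_eq⁴/S.
1−A = 4 × 5.67×10⁻⁸ × (276)⁴ / 8090 = 0.163.

A ≈ 0.84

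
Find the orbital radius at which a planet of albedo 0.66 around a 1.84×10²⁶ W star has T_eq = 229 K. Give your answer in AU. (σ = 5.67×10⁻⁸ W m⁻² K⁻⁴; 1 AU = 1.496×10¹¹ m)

d ≈ 0.597 AU

From T_eq⁴ = L(1−A)/(16πσd²): d = √[L(1−A)/(16πσT_eq⁴)].
d = √[1.84×10²⁶ × 0.34 / (16π × 5.67×10⁻⁸ × (229)⁴)] = 8.93×10¹⁰ m = 0.597 AU.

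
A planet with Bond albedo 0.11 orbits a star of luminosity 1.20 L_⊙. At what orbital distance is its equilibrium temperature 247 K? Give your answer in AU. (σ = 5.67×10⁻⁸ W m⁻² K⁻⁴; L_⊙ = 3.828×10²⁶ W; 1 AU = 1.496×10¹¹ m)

L = 1.20 × 3.828×10²⁶ = 4.59×10²⁶ W.
From T_eq⁴ = L(1−A)/(16πσd²): d = √[L(1−A)/(16πσT_eq⁴)].
d = √[4.59×10²⁶ × 0.89 / (16π × 5.67×10⁻⁸ × (247)⁴)] = 1.96×10¹¹ m = 1.31 AU.

d ≈ 1.31 AU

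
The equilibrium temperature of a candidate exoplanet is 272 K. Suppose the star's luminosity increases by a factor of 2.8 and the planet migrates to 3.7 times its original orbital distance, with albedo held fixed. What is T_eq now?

T_eq ∝ L^(1/4) · d^(−1/2).
T′ = 272 × 2.8^(1/4) / 3.7^(1/2) = 183 K.

T_eq ≈ 183 K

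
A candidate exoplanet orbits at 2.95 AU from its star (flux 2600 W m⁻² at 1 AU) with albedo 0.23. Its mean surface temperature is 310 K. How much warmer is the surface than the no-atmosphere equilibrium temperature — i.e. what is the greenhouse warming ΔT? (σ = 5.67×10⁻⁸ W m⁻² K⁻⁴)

ΔT ≈ 131.5 K

S = 2600/2.95² = 298.8 W m⁻².
T_eq = [S(1−A)/(4σ)]^(1/4) = [298.8×0.77/(4×5.67×10⁻⁸)]^(1/4) = 178.5 K.
ΔT = T_surf − T_eq = 310 − 178.5.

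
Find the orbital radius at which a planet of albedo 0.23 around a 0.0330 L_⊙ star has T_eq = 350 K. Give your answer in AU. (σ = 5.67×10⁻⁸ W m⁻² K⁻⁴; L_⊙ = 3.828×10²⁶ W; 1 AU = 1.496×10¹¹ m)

d ≈ 0.101 AU

L = 0.0330 × 3.828×10²⁶ = 1.26×10²⁵ W.
From T_eq⁴ = L(1−A)/(16πσd²): d = √[L(1−A)/(16πσT_eq⁴)].
d = √[1.26×10²⁵ × 0.77 / (16π × 5.67×10⁻⁸ × (350)⁴)] = 1.51×10¹⁰ m = 0.101 AU.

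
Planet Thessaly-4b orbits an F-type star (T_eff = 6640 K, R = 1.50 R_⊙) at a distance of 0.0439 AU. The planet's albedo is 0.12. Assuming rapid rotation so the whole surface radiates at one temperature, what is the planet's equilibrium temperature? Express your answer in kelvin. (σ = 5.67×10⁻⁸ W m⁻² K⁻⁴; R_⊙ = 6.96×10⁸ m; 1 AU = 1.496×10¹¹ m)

R_⋆ = 1.50 × 6.96×10⁸ = 1.04×10⁹ m.
d = 0.0439 AU = 6.57×10⁹ m.
L = 4πR_⋆²σT_⋆⁴ = 4π(1.04×10⁹)² × 5.67×10⁻⁸ × (6640)⁴ = 1.51×10²⁷ W.
S = L/(4πd²) = 2.79×10⁶ W m⁻².
Energy balance: absorbed = emitted ⇒ πR²·S(1−A) = 4πR²·σT_eq⁴, so T_eq⁴ = S(1−A)/(4σ).
T_eq = [2.79×10⁶ × 0.88 / (4 × 5.67×10⁻⁸)]^(1/4) = (1.08×10¹³)^(1/4) = 1810 K.

T_eq ≈ 1810 K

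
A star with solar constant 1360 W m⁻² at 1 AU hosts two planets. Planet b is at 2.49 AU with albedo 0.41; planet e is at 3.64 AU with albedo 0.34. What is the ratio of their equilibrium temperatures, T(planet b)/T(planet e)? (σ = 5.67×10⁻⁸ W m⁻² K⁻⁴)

T₁/T₂ ≈ 1.176

T_eq = [S₀(1−A)/(4σd²)]^(1/4), so T ∝ (1−A)^(1/4) / √d.
T₁ = [1360×0.59/(4×5.67×10⁻⁸×2.49²)]^(1/4) = 154.56 K.
T₂ = [1360×0.66/(4×5.67×10⁻⁸×3.64²)]^(1/4) = 131.46 K.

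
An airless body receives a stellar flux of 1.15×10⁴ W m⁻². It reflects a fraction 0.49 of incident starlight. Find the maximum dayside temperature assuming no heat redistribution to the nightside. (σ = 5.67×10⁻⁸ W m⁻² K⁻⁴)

T_ss ≈ 567 K

With no redistribution each surface element balances locally: S(1−A) = σT⁴.
T = [1.15×10⁴ × 0.51 / 5.67×10⁻⁸]^(1/4) = (1.03×10¹¹)^(1/4) = 567 K.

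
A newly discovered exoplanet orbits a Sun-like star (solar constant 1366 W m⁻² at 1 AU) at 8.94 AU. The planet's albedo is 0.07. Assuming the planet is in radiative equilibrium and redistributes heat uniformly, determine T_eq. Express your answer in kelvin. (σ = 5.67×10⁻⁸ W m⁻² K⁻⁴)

Flux at 8.94 AU: S = 1366/8.94² = 17.1 W m⁻².
Energy balance: absorbed = emitted ⇒ πR²·S(1−A) = 4πR²·σT_eq⁴, so T_eq⁴ = S(1−A)/(4σ).
T_eq = [17.1 × 0.93 / (4 × 5.67×10⁻⁸)]^(1/4) = (7.01×10⁷)^(1/4) = 91.5 K.

T_eq ≈ 91.5 K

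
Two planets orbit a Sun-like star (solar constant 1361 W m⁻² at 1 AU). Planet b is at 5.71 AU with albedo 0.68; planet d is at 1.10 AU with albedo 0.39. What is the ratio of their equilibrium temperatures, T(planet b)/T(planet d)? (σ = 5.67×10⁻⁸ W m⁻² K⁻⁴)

T_eq = [S₀(1−A)/(4σd²)]^(1/4), so T ∝ (1−A)^(1/4) / √d.
T₁ = [1361×0.32/(4×5.67×10⁻⁸×5.71²)]^(1/4) = 87.60 K.
T₂ = [1361×0.61/(4×5.67×10⁻⁸×1.10²)]^(1/4) = 234.53 K.

T₁/T₂ ≈ 0.374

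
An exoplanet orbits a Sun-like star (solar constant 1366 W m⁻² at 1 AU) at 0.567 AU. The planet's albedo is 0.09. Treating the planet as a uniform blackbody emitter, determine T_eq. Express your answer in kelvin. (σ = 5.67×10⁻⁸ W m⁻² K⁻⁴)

T_eq ≈ 361 K

Flux at 0.567 AU: S = 1366/0.567² = 4250 W m⁻².
Energy balance: absorbed = emitted ⇒ πR²·S(1−A) = 4πR²·σT_eq⁴, so T_eq⁴ = S(1−A)/(4σ).
T_eq = [4250 × 0.91 / (4 × 5.67×10⁻⁸)]^(1/4) = (1.70×10¹⁰)^(1/4) = 361 K.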